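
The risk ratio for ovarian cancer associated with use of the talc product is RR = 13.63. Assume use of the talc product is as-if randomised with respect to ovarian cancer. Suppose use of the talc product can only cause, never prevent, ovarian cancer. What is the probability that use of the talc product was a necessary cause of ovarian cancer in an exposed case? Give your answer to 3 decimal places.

PN ≈ 0.927

Under exogeneity and monotonicity, PN = (RR − 1) / RR = 1 − 1/RR.
PN = (13.63 − 1) / 13.63 = 12.63 / 13.63 ≈ 0.9266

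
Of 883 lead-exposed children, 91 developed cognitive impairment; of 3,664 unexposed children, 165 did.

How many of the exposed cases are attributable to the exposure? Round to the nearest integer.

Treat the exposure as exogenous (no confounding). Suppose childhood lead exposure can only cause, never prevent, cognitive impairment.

about 51 cases

p₁ = P(outcome | exposed) = 91/883 = 0.10306
p₀ = P(outcome | unexposed) = 165/3664 = 0.045033
PN = (p₁ − p₀)/p₁ = (0.10306 − 0.045033) / 0.10306 ≈ 0.56303.
Attributable cases ≈ PN × (exposed cases) = 0.56303 × 91 ≈ 51.24.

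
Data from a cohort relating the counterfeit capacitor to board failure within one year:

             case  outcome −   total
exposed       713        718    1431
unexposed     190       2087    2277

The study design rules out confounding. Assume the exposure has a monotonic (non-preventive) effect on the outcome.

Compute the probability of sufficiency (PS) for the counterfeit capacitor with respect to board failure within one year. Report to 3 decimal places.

PS ≈ 0.453

p₁ = P(outcome | exposed) = 713/1431 = 0.49825
p₀ = P(outcome | unexposed) = 190/2277 = 0.083443
Under exogeneity and monotonicity, PS = (p₁ − p₀) / (1 − p₀).
PS = (0.49825 − 0.083443) / (1 − 0.083443) = 0.41481 / 0.91656 ≈ 0.4526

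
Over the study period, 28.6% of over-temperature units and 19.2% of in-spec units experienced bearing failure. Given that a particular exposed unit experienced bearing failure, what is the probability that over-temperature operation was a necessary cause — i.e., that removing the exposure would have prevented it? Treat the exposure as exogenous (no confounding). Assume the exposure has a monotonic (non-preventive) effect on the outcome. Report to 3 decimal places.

PN ≈ 0.329

p₁ = 0.286, p₀ = 0.192.
Under exogeneity and monotonicity, PN = (p₁ − p₀) / p₁.
PN = (0.286 − 0.192) / 0.286 = 0.094 / 0.286 ≈ 0.3287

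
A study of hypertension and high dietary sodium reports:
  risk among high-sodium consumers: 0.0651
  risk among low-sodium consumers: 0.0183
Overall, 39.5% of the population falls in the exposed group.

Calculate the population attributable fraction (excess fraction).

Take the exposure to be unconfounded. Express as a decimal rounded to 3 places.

PAF ≈ 0.503

Let p₁ = 0.0651, p₀ = 0.0183.
Overall risk P(Y=1) = π·p₁ + (1−π)·p₀ = 0.395×0.0651 + 0.605×0.0183 = 0.036786.
Under exogeneity, PAF = [P(Y=1) − p₀] / P(Y=1).
PAF = (0.036786 − 0.0183) / 0.036786 ≈ 0.5025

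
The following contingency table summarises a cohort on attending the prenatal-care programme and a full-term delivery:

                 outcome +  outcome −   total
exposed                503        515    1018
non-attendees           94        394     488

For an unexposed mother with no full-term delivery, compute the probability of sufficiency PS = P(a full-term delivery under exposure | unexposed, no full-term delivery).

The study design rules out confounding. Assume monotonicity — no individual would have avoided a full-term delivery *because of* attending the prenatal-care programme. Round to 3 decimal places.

p₁ = P(outcome | exposed) = 503/1018 = 0.49411
p₀ = P(outcome | unexposed) = 94/488 = 0.19262
Under exogeneity and monotonicity, PS = (p₁ − p₀)/(1 − p₀).
PS = (0.49411 − 0.19262) / 0.80738 ≈ 0.3734

PS ≈ 0.373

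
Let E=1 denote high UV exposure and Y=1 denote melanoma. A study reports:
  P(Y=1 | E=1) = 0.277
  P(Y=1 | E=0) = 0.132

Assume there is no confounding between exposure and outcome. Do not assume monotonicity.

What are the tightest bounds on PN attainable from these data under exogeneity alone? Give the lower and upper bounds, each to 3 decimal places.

Let p₁ = 0.277, p₀ = 0.132.
Under exogeneity alone the bounds on PN are max{0,(p₁−p₀)/p₁} ≤ PN ≤ min{1,(1−p₀)/p₁}.
  lower = (p₁ − p₀)/p₁ = 0.145 / 0.277 ≈ 0.5235
  upper = min{1, (1 − p₀)/p₁} = 0.868 / 0.277 ≈ 3.1336 → capped at 1

0.523 ≤ PN ≤ 1.000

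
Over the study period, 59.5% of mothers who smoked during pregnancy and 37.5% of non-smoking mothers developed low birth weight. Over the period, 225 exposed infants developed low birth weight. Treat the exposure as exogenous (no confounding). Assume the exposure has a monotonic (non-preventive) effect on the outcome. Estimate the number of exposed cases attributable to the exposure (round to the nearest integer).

p₁ = 0.595, p₀ = 0.375.
PN = (p₁ − p₀)/p₁ = (0.595 − 0.375) / 0.595 ≈ 0.36975.
Attributable cases ≈ PN × (exposed cases) = 0.36975 × 225 ≈ 83.19.

about 83 cases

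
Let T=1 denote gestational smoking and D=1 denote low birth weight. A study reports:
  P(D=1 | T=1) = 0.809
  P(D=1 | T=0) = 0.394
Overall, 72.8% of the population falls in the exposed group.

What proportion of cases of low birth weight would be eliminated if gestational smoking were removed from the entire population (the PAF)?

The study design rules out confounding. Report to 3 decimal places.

Let p₁ = 0.809, p₀ = 0.394.
Overall risk P(Y=1) = π·p₁ + (1−π)·p₀ = 0.728×0.809 + 0.272×0.394 = 0.69612.
Under exogeneity, PAF = [P(Y=1) − p₀] / P(Y=1).
PAF = (0.69612 − 0.394) / 0.69612 ≈ 0.4340

PAF ≈ 0.434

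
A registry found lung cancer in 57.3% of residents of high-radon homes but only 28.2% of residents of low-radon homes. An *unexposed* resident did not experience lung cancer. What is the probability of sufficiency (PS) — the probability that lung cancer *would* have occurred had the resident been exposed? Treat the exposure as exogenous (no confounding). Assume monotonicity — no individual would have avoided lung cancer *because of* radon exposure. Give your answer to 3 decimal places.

PS ≈ 0.405

p₁ = 0.573, p₀ = 0.282.
Under exogeneity and monotonicity, PS = (p₁ − p₀) / (1 − p₀).
PS = (0.573 − 0.282) / (1 − 0.282) = 0.291 / 0.718 ≈ 0.4053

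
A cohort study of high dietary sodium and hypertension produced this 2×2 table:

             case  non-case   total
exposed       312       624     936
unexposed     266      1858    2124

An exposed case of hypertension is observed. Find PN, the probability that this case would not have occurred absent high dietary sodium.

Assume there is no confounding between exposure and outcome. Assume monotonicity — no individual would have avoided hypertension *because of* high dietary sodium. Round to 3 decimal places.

p₁ = P(outcome | exposed) = 312/936 = 0.33333
p₀ = P(outcome | unexposed) = 266/2124 = 0.12524
Under exogeneity and monotonicity, PN = (p₁ − p₀)/p₁.
PN = (0.33333 − 0.12524) / 0.33333 ≈ 0.6243

PN ≈ 0.624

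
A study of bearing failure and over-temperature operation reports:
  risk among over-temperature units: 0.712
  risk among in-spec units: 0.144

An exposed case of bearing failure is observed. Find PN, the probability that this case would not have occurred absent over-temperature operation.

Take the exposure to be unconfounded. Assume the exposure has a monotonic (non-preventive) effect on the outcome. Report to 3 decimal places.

Let p₁ = 0.712, p₀ = 0.144.
Under exogeneity and monotonicity, PN = (p₁ − p₀) / p₁.
PN = (0.712 − 0.144) / 0.712 = 0.568 / 0.712 ≈ 0.7978

PN ≈ 0.798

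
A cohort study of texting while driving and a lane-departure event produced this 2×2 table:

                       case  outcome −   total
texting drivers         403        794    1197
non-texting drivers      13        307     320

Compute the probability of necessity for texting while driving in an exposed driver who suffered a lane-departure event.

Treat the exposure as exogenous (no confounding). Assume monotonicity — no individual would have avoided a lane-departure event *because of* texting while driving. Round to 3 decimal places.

p₁ = P(outcome | exposed) = 403/1197 = 0.33668
p₀ = P(outcome | unexposed) = 13/320 = 0.040625
Under exogeneity and monotonicity, PN = (p₁ − p₀) / p₁.
PN = (0.33668 − 0.040625) / 0.33668 = 0.29605 / 0.33668 ≈ 0.8793

PN ≈ 0.879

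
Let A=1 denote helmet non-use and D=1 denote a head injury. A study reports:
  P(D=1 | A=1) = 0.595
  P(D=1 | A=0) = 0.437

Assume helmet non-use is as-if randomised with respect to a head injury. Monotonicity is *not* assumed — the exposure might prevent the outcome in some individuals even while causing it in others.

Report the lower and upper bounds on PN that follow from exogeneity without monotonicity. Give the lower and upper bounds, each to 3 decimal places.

0.266 ≤ PN ≤ 0.946

Let p₁ = 0.595, p₀ = 0.437.
Under exogeneity alone the bounds on PN are max{0,(p₁−p₀)/p₁} ≤ PN ≤ min{1,(1−p₀)/p₁}.
  lower = (p₁ − p₀)/p₁ = 0.158 / 0.595 ≈ 0.2655
  upper = min{1, (1 − p₀)/p₁} = 0.563 / 0.595 ≈ 0.9462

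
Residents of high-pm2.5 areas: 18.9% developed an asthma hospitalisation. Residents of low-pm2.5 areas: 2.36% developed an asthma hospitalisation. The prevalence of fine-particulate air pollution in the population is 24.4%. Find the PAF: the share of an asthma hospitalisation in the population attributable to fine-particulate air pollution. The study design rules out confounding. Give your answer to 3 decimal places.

PAF ≈ 0.631

p₁ = 0.189, p₀ = 0.0236.
Overall risk P(Y=1) = π·p₁ + (1−π)·p₀ = 0.244×0.189 + 0.756×0.0236 = 0.063958.
Under exogeneity, PAF = [P(Y=1) − p₀] / P(Y=1).
PAF = (0.063958 − 0.0236) / 0.063958 ≈ 0.6310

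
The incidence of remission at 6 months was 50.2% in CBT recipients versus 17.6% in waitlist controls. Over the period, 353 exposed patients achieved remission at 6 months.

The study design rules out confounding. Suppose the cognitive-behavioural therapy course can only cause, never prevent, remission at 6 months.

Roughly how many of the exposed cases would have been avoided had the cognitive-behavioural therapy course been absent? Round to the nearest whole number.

about 229 cases

p₁ = 0.502, p₀ = 0.176.
PN = (p₁ − p₀)/p₁ = (0.502 − 0.176) / 0.502 ≈ 0.64940.
Attributable cases ≈ PN × (exposed cases) = 0.64940 × 353 ≈ 229.24.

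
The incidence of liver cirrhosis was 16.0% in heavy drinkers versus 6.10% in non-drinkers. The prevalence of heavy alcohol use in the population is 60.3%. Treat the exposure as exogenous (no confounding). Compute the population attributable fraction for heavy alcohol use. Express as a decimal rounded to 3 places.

p₁ = 0.16, p₀ = 0.061.
Overall risk P(Y=1) = π·p₁ + (1−π)·p₀ = 0.603×0.16 + 0.397×0.061 = 0.1207.
Under exogeneity, PAF = [P(Y=1) − p₀] / P(Y=1).
PAF = (0.1207 − 0.061) / 0.1207 ≈ 0.4946

PAF ≈ 0.495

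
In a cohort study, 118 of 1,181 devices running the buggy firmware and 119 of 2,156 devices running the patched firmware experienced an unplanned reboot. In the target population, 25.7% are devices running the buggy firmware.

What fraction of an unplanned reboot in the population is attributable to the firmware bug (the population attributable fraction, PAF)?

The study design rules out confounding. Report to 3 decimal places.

p₁ = P(outcome | exposed) = 118/1181 = 0.099915
p₀ = P(outcome | unexposed) = 119/2156 = 0.055195
Overall risk P(Y=1) = π·p₁ + (1−π)·p₀ = 0.257×0.099915 + 0.743×0.055195 = 0.066688.
Under exogeneity, PAF = [P(Y=1) − p₀] / P(Y=1).
PAF = (0.066688 − 0.055195) / 0.066688 ≈ 0.1723

PAF ≈ 0.172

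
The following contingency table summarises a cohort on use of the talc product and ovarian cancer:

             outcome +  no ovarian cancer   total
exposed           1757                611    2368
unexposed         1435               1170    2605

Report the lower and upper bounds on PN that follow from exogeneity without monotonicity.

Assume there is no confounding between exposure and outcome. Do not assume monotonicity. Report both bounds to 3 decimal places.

p₁ = P(outcome | exposed) = 1757/2368 = 0.74198
p₀ = P(outcome | unexposed) = 1435/2605 = 0.55086
Under exogeneity alone the bounds on PN are max{0,(p₁−p₀)/p₁} ≤ PN ≤ min{1,(1−p₀)/p₁}.
  lower = (p₁ − p₀)/p₁ = 0.19111 / 0.74198 ≈ 0.2576
  upper = min{1, (1 − p₀)/p₁} = 0.44914 / 0.74198 ≈ 0.6053

0.258 ≤ PN ≤ 0.605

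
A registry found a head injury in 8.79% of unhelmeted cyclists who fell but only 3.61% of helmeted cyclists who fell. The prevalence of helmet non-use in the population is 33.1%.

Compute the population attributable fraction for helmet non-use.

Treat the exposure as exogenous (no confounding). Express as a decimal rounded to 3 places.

p₁ = 0.0879, p₀ = 0.0361.
Overall risk P(Y=1) = π·p₁ + (1−π)·p₀ = 0.331×0.0879 + 0.669×0.0361 = 0.053246.
Under exogeneity, PAF = [P(Y=1) − p₀] / P(Y=1).
PAF = (0.053246 − 0.0361) / 0.053246 ≈ 0.3220

PAF ≈ 0.322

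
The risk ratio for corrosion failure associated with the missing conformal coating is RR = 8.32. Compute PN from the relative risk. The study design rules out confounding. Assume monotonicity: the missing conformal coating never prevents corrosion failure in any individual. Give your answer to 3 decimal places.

PN ≈ 0.880

Under exogeneity and monotonicity, PN = (RR − 1) / RR = 1 − 1/RR.
PN = (8.32 − 1) / 8.32 = 7.32 / 8.32 ≈ 0.8798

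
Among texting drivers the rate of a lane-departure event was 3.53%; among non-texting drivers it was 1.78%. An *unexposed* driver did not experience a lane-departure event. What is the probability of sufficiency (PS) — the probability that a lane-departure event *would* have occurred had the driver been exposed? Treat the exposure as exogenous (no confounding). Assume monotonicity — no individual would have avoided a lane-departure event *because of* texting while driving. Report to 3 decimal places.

PS ≈ 0.018

p₁ = 0.0353, p₀ = 0.0178.
Under exogeneity and monotonicity, PS = (p₁ − p₀) / (1 − p₀).
PS = (0.0353 − 0.0178) / (1 − 0.0178) = 0.0175 / 0.9822 ≈ 0.0178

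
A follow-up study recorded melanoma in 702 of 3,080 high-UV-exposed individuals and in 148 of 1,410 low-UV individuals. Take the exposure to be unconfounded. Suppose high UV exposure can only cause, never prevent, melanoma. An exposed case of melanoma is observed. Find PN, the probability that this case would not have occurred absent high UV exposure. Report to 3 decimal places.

p₁ = P(outcome | exposed) = 702/3080 = 0.22792
p₀ = P(outcome | unexposed) = 148/1410 = 0.10496
Under exogeneity and monotonicity, PN = (p₁ − p₀) / p₁.
PN = (0.22792 − 0.10496) / 0.22792 = 0.12296 / 0.22792 ≈ 0.5395

PN ≈ 0.539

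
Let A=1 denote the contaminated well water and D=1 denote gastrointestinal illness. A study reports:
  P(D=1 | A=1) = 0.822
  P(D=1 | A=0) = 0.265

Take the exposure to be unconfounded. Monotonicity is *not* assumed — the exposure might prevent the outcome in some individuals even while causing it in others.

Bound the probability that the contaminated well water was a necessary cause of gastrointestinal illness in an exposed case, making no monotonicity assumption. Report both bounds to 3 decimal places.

0.678 ≤ PN ≤ 0.894

Let p₁ = 0.822, p₀ = 0.265.
Under exogeneity alone the bounds on PN are max{0,(p₁−p₀)/p₁} ≤ PN ≤ min{1,(1−p₀)/p₁}.
  lower = (p₁ − p₀)/p₁ = 0.557 / 0.822 ≈ 0.6776
  upper = min{1, (1 − p₀)/p₁} = 0.735 / 0.822 ≈ 0.8942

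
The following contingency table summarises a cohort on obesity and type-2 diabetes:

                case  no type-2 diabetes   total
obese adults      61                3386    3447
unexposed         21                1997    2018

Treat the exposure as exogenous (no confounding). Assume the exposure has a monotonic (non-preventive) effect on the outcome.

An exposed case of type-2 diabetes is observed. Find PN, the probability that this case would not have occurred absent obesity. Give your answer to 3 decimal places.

p₁ = P(outcome | exposed) = 61/3447 = 0.017697
p₀ = P(outcome | unexposed) = 21/2018 = 0.010406
Under exogeneity and monotonicity, PN = (p₁ − p₀) / p₁.
PN = (0.017697 − 0.010406) / 0.017697 = 0.0072902 / 0.017697 ≈ 0.4120

PN ≈ 0.412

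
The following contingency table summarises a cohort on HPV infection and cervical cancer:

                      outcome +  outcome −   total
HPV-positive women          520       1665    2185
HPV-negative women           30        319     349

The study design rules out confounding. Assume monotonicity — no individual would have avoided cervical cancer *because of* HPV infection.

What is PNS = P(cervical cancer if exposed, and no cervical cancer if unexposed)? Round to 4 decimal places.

p₁ = P(outcome | exposed) = 520/2185 = 0.23799
p₀ = P(outcome | unexposed) = 30/349 = 0.08596
Under exogeneity and monotonicity, PNS = p₁ − p₀.
PNS = 0.23799 − 0.08596 = 0.15203

PNS ≈ 0.1520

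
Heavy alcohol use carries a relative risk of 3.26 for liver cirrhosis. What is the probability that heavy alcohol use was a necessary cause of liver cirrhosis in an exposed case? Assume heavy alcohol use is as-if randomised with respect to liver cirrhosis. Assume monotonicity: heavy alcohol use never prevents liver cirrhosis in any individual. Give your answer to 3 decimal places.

Under exogeneity and monotonicity, PN = (RR − 1) / RR = 1 − 1/RR.
PN = (3.26 − 1) / 3.26 = 2.26 / 3.26 ≈ 0.6933

PN ≈ 0.693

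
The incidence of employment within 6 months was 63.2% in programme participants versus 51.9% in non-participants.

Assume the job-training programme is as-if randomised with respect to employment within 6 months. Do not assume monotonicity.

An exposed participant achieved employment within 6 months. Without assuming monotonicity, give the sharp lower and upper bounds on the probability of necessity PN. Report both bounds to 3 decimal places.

p₁ = 0.632, p₀ = 0.519.
Under exogeneity alone the bounds on PN are max{0,(p₁−p₀)/p₁} ≤ PN ≤ min{1,(1−p₀)/p₁}.
  lower = (p₁ − p₀)/p₁ = 0.113 / 0.632 ≈ 0.1788
  upper = min{1, (1 − p₀)/p₁} = 0.481 / 0.632 ≈ 0.7611

0.179 ≤ PN ≤ 0.761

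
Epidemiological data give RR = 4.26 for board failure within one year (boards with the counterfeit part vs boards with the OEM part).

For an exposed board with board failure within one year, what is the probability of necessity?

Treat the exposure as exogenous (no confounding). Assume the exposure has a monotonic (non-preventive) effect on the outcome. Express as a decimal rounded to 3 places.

Under exogeneity and monotonicity, PN = (RR − 1) / RR = 1 − 1/RR.
PN = (4.26 − 1) / 4.26 = 3.26 / 4.26 ≈ 0.7653

PN ≈ 0.765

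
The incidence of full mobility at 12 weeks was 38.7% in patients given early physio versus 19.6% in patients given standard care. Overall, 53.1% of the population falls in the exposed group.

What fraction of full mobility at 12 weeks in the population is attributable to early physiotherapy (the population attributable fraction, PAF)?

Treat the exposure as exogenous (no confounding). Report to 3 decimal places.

p₁ = 0.387, p₀ = 0.196.
Overall risk P(Y=1) = π·p₁ + (1−π)·p₀ = 0.531×0.387 + 0.469×0.196 = 0.29742.
Under exogeneity, PAF = [P(Y=1) − p₀] / P(Y=1).
PAF = (0.29742 − 0.196) / 0.29742 ≈ 0.3410

PAF ≈ 0.341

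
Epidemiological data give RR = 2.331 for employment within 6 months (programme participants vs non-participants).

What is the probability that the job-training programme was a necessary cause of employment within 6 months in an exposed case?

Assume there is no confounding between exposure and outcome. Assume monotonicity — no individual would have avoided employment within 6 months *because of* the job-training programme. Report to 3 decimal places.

Under exogeneity and monotonicity, PN = (RR − 1) / RR = 1 − 1/RR.
PN = (2.331 − 1) / 2.331 = 1.331 / 2.331 ≈ 0.5710

PN ≈ 0.571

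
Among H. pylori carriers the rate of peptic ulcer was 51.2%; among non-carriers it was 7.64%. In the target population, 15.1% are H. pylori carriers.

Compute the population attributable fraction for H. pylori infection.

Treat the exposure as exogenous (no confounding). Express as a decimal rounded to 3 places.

PAF ≈ 0.463

p₁ = 0.512, p₀ = 0.0764.
Overall risk P(Y=1) = π·p₁ + (1−π)·p₀ = 0.151×0.512 + 0.849×0.0764 = 0.14218.
Under exogeneity, PAF = [P(Y=1) − p₀] / P(Y=1).
PAF = (0.14218 − 0.0764) / 0.14218 ≈ 0.4626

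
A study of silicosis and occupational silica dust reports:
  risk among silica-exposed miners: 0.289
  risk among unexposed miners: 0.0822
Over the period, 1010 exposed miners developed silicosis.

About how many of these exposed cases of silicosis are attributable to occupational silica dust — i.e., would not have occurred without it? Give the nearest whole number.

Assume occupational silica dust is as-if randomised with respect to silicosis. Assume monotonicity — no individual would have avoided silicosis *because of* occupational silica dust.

Let p₁ = 0.289, p₀ = 0.0822.
PN = (p₁ − p₀)/p₁ = (0.289 − 0.0822) / 0.289 ≈ 0.71557.
Attributable cases ≈ PN × (exposed cases) = 0.71557 × 1010 ≈ 722.73.

about 723 cases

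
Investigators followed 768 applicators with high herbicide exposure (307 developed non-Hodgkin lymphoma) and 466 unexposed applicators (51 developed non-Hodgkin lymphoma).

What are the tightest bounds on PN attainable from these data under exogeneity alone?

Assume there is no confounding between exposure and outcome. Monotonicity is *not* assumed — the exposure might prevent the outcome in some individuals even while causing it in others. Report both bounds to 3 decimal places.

0.726 ≤ PN ≤ 1.000

p₁ = P(outcome | exposed) = 307/768 = 0.39974
p₀ = P(outcome | unexposed) = 51/466 = 0.10944
Under exogeneity alone the bounds on PN are max{0,(p₁−p₀)/p₁} ≤ PN ≤ min{1,(1−p₀)/p₁}.
  lower = (p₁ − p₀)/p₁ = 0.2903 / 0.39974 ≈ 0.7262
  upper = min{1, (1 − p₀)/p₁} = 0.89056 / 0.39974 ≈ 2.2278 → capped at 1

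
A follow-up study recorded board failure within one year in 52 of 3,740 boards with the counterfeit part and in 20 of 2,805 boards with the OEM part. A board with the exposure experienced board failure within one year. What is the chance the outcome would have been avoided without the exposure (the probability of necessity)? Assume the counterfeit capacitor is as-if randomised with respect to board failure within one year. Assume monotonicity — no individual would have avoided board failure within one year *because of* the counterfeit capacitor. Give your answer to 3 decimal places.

PN ≈ 0.487

p₁ = P(outcome | exposed) = 52/3740 = 0.013904
p₀ = P(outcome | unexposed) = 20/2805 = 0.0071301
Under exogeneity and monotonicity, PN = (p₁ − p₀) / p₁.
PN = (0.013904 − 0.0071301) / 0.013904 = 0.0067736 / 0.013904 ≈ 0.4872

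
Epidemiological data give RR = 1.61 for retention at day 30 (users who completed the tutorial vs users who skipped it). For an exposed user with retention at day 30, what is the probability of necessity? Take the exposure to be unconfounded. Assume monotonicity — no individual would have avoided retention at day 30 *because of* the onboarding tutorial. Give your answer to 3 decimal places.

Under exogeneity and monotonicity, PN = (RR − 1) / RR = 1 − 1/RR.
PN = (1.61 − 1) / 1.61 = 0.61 / 1.61 ≈ 0.3789

PN ≈ 0.379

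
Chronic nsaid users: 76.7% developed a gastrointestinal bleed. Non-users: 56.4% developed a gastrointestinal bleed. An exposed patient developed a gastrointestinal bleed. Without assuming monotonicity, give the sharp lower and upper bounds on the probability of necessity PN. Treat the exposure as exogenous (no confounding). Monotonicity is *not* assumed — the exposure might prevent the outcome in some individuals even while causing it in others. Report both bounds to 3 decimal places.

0.265 ≤ PN ≤ 0.568

p₁ = 0.767, p₀ = 0.564.
Under exogeneity alone the bounds on PN are max{0,(p₁−p₀)/p₁} ≤ PN ≤ min{1,(1−p₀)/p₁}.
  lower = (p₁ − p₀)/p₁ = 0.203 / 0.767 ≈ 0.2647
  upper = min{1, (1 − p₀)/p₁} = 0.436 / 0.767 ≈ 0.5684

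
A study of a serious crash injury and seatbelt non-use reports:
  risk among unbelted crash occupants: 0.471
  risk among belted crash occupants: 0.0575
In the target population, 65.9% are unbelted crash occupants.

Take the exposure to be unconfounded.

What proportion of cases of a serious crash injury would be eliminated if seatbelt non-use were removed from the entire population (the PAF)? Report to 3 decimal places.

PAF ≈ 0.826

Let p₁ = 0.471, p₀ = 0.0575.
Overall risk P(Y=1) = π·p₁ + (1−π)·p₀ = 0.659×0.471 + 0.341×0.0575 = 0.33.
Under exogeneity, PAF = [P(Y=1) − p₀] / P(Y=1).
PAF = (0.33 − 0.0575) / 0.33 ≈ 0.8258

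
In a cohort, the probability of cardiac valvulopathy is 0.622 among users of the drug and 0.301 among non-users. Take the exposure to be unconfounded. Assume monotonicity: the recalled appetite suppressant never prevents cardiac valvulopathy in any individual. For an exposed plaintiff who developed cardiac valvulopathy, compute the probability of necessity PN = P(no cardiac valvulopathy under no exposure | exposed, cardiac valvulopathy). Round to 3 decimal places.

Let p₁ = 0.622, p₀ = 0.301.
Under exogeneity and monotonicity, PN = (p₁ − p₀) / p₁.
PN = (0.622 − 0.301) / 0.622 = 0.321 / 0.622 ≈ 0.5161

PN ≈ 0.516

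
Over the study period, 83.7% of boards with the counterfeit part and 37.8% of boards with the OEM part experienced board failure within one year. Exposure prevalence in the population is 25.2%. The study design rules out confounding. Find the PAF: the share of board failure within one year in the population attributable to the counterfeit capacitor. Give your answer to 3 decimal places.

PAF ≈ 0.234

p₁ = 0.837, p₀ = 0.378.
Overall risk P(Y=1) = π·p₁ + (1−π)·p₀ = 0.252×0.837 + 0.748×0.378 = 0.49367.
Under exogeneity, PAF = [P(Y=1) − p₀] / P(Y=1).
PAF = (0.49367 − 0.378) / 0.49367 ≈ 0.2343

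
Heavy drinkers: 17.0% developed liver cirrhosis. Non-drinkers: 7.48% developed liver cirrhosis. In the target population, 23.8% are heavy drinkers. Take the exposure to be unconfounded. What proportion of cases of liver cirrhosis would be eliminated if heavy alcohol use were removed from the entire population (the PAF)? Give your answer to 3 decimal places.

p₁ = 0.17, p₀ = 0.0748.
Overall risk P(Y=1) = π·p₁ + (1−π)·p₀ = 0.238×0.17 + 0.762×0.0748 = 0.097458.
Under exogeneity, PAF = [P(Y=1) − p₀] / P(Y=1).
PAF = (0.097458 − 0.0748) / 0.097458 ≈ 0.2325

PAF ≈ 0.232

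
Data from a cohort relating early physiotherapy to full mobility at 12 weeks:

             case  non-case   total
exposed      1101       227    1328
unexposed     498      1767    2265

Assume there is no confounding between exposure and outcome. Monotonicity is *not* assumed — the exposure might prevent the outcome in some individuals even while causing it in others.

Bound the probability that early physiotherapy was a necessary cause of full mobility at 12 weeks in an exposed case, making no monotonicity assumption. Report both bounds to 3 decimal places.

p₁ = P(outcome | exposed) = 1101/1328 = 0.82907
p₀ = P(outcome | unexposed) = 498/2265 = 0.21987
Under exogeneity alone the bounds on PN are max{0,(p₁−p₀)/p₁} ≤ PN ≤ min{1,(1−p₀)/p₁}.
  lower = (p₁ − p₀)/p₁ = 0.6092 / 0.82907 ≈ 0.7348
  upper = min{1, (1 − p₀)/p₁} = 0.78013 / 0.82907 ≈ 0.9410

0.735 ≤ PN ≤ 0.941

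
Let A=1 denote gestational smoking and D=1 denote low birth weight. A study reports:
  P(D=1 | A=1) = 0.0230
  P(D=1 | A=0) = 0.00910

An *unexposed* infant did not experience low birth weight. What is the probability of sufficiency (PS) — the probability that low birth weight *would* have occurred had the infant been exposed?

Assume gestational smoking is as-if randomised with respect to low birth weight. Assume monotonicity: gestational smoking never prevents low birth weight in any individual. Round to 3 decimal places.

PS ≈ 0.014

Let p₁ = 0.023, p₀ = 0.0091.
Under exogeneity and monotonicity, PS = (p₁ − p₀) / (1 − p₀).
PS = (0.023 − 0.0091) / (1 − 0.0091) = 0.0139 / 0.9909 ≈ 0.0140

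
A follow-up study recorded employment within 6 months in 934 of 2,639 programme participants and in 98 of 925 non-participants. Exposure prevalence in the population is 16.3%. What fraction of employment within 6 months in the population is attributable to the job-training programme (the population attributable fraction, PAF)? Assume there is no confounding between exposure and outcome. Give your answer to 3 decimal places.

PAF ≈ 0.276

p₁ = P(outcome | exposed) = 934/2639 = 0.35392
p₀ = P(outcome | unexposed) = 98/925 = 0.10595
Overall risk P(Y=1) = π·p₁ + (1−π)·p₀ = 0.163×0.35392 + 0.837×0.10595 = 0.14637.
Under exogeneity, PAF = [P(Y=1) − p₀] / P(Y=1).
PAF = (0.14637 − 0.10595) / 0.14637 ≈ 0.2762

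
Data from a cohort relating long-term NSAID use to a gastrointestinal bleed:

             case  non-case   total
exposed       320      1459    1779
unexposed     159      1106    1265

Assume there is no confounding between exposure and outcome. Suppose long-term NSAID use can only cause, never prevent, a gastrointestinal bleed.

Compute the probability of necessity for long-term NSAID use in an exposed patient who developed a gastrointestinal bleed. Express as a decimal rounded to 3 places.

p₁ = P(outcome | exposed) = 320/1779 = 0.17988
p₀ = P(outcome | unexposed) = 159/1265 = 0.12569
Under exogeneity and monotonicity, PN = (p₁ − p₀)/p₁.
PN = (0.17988 − 0.12569) / 0.17988 ≈ 0.3012

PN ≈ 0.301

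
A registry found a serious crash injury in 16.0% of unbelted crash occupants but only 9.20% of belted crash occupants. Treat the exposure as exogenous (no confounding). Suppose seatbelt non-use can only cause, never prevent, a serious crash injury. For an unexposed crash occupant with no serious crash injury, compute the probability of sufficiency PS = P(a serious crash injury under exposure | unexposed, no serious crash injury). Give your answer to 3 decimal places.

p₁ = 0.16, p₀ = 0.092.
Under exogeneity and monotonicity, PS = (p₁ − p₀) / (1 − p₀).
PS = (0.16 − 0.092) / (1 − 0.092) = 0.068 / 0.908 ≈ 0.0749

PS ≈ 0.075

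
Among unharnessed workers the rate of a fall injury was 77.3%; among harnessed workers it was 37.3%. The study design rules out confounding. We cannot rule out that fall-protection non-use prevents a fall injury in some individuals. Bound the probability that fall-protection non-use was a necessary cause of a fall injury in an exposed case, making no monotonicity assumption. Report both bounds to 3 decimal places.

0.517 ≤ PN ≤ 0.811

p₁ = 0.773, p₀ = 0.373.
Under exogeneity alone the bounds on PN are max{0,(p₁−p₀)/p₁} ≤ PN ≤ min{1,(1−p₀)/p₁}.
  lower = (p₁ − p₀)/p₁ = 0.4 / 0.773 ≈ 0.5175
  upper = min{1, (1 − p₀)/p₁} = 0.627 / 0.773 ≈ 0.8111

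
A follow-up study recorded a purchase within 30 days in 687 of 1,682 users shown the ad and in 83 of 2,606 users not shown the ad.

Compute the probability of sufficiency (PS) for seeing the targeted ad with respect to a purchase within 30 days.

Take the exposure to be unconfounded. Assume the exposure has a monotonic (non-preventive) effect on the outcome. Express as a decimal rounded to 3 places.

p₁ = P(outcome | exposed) = 687/1682 = 0.40844
p₀ = P(outcome | unexposed) = 83/2606 = 0.03185
Under exogeneity and monotonicity, PS = (p₁ − p₀) / (1 − p₀).
PS = (0.40844 − 0.03185) / (1 − 0.03185) = 0.37659 / 0.96815 ≈ 0.3890

PS ≈ 0.389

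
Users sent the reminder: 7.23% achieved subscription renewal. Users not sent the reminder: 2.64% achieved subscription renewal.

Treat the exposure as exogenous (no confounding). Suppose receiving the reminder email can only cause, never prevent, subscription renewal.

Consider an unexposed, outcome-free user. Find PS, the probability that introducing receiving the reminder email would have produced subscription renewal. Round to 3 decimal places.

p₁ = 0.0723, p₀ = 0.0264.
Under exogeneity and monotonicity, PS = (p₁ − p₀) / (1 − p₀).
PS = (0.0723 − 0.0264) / (1 − 0.0264) = 0.0459 / 0.9736 ≈ 0.0471

PS ≈ 0.047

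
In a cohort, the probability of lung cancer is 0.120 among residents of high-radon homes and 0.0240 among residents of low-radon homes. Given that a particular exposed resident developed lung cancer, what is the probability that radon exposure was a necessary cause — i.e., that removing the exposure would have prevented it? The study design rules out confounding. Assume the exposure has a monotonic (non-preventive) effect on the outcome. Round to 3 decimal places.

Let p₁ = 0.12, p₀ = 0.024.
Under exogeneity and monotonicity, PN = (p₁ − p₀) / p₁.
PN = (0.12 − 0.024) / 0.12 = 0.096 / 0.12 ≈ 0.8000

PN ≈ 0.800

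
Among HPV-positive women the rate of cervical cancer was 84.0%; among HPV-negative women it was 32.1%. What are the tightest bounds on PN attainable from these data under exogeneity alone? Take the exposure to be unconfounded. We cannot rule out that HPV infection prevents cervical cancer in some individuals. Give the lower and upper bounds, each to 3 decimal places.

0.618 ≤ PN ≤ 0.808

p₁ = 0.84, p₀ = 0.321.
Under exogeneity alone the bounds on PN are max{0,(p₁−p₀)/p₁} ≤ PN ≤ min{1,(1−p₀)/p₁}.
  lower = (p₁ − p₀)/p₁ = 0.519 / 0.84 ≈ 0.6179
  upper = min{1, (1 − p₀)/p₁} = 0.679 / 0.84 ≈ 0.8083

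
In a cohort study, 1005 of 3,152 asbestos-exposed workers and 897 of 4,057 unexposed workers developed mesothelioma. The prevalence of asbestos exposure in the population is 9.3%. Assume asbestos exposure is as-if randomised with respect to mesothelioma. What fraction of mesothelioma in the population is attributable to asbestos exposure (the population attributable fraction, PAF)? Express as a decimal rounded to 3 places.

PAF ≈ 0.039

p₁ = P(outcome | exposed) = 1005/3152 = 0.31885
p₀ = P(outcome | unexposed) = 897/4057 = 0.2211
Overall risk P(Y=1) = π·p₁ + (1−π)·p₀ = 0.093×0.31885 + 0.907×0.2211 = 0.23019.
Under exogeneity, PAF = [P(Y=1) − p₀] / P(Y=1).
PAF = (0.23019 − 0.2211) / 0.23019 ≈ 0.0395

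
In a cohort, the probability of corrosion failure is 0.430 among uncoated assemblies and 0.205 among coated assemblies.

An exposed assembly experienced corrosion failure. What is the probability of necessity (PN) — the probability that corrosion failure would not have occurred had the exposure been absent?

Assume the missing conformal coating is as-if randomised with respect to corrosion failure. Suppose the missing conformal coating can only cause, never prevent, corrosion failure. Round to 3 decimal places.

Let p₁ = 0.43, p₀ = 0.205.
Under exogeneity and monotonicity, PN = (p₁ − p₀) / p₁.
PN = (0.43 − 0.205) / 0.43 = 0.225 / 0.43 ≈ 0.5233

PN ≈ 0.523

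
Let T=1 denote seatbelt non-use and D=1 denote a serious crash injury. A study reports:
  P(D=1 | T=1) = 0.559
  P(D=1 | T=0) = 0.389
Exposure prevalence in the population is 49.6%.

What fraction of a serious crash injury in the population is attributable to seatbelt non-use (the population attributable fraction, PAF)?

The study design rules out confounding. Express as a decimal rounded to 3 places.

Let p₁ = 0.559, p₀ = 0.389.
Overall risk P(Y=1) = π·p₁ + (1−π)·p₀ = 0.496×0.559 + 0.504×0.389 = 0.47332.
Under exogeneity, PAF = [P(Y=1) − p₀] / P(Y=1).
PAF = (0.47332 − 0.389) / 0.47332 ≈ 0.1781

PAF ≈ 0.178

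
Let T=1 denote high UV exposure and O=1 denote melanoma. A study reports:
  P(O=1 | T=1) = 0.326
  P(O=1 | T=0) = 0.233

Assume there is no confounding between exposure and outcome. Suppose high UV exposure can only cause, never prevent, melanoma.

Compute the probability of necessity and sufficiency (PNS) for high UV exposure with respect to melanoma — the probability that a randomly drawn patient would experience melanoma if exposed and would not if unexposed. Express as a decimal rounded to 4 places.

PNS ≈ 0.0930

Let p₁ = 0.326, p₀ = 0.233.
Under exogeneity and monotonicity, PNS = p₁ − p₀.
PNS = 0.326 − 0.233 = 0.093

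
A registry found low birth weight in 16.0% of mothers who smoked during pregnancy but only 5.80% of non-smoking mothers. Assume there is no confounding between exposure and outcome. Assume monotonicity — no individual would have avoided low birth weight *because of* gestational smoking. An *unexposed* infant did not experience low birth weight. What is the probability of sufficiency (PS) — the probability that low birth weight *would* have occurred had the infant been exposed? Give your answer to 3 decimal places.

PS ≈ 0.108

p₁ = 0.16, p₀ = 0.058.
Under exogeneity and monotonicity, PS = (p₁ − p₀) / (1 − p₀).
PS = (0.16 − 0.058) / (1 − 0.058) = 0.102 / 0.942 ≈ 0.1083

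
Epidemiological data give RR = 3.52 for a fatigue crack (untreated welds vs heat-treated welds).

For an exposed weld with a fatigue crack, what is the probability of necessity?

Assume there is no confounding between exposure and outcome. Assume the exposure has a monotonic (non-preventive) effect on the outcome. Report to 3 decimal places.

Under exogeneity and monotonicity, PN = (RR − 1) / RR = 1 − 1/RR.
PN = (3.52 − 1) / 3.52 = 2.52 / 3.52 ≈ 0.7159

PN ≈ 0.716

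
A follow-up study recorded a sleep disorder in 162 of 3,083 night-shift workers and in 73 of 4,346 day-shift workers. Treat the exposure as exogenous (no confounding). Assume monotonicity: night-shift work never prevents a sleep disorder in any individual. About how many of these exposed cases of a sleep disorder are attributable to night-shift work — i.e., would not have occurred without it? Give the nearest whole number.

about 110 cases

p₁ = P(outcome | exposed) = 162/3083 = 0.052546
p₀ = P(outcome | unexposed) = 73/4346 = 0.016797
PN = (p₁ − p₀)/p₁ = (0.052546 − 0.016797) / 0.052546 ≈ 0.68034.
Attributable cases ≈ PN × (exposed cases) = 0.68034 × 162 ≈ 110.21.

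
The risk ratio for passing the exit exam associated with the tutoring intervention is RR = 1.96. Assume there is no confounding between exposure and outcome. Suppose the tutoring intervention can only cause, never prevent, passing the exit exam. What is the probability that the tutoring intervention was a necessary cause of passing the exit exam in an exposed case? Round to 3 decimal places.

Under exogeneity and monotonicity, PN = (RR − 1) / RR = 1 − 1/RR.
PN = (1.96 − 1) / 1.96 = 0.96 / 1.96 ≈ 0.4898

PN ≈ 0.490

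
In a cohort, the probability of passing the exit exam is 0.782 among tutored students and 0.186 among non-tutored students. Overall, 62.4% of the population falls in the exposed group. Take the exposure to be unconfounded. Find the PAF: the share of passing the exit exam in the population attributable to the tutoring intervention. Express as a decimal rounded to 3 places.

Let p₁ = 0.782, p₀ = 0.186.
Overall risk P(Y=1) = π·p₁ + (1−π)·p₀ = 0.624×0.782 + 0.376×0.186 = 0.5579.
Under exogeneity, PAF = [P(Y=1) − p₀] / P(Y=1).
PAF = (0.5579 − 0.186) / 0.5579 ≈ 0.6666

PAF ≈ 0.667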